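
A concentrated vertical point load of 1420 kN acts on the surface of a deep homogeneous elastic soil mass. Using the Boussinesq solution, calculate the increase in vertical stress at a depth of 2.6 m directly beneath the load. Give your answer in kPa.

Δσ_z ≈ 100 kPa

Boussinesq vertical stress below a point load on an elastic half-space:
Δσ_z = 3P/(2πz²) · [1 + (r/z)²]^(−5/2)
r/z = 0/2.6 = 0; [1+(r/z)²]^(−5/2) = 1.
Δσ_z = 3×1420/(2π×2.6²) × 1 = 100.3 × 1 = 100.3 kPa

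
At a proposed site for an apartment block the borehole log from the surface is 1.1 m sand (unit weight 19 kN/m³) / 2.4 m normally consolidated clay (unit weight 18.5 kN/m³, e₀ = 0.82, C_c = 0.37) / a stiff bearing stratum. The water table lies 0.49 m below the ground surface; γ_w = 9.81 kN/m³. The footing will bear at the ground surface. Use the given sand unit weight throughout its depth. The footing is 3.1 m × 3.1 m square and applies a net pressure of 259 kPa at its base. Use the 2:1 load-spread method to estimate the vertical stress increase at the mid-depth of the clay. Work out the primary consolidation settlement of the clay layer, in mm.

S_c ≈ 312 mm

Mid-depth of clay below the ground surface: z = 1.1 + 2.4/2 = 2.3 m.
Total vertical stress at mid-clay: σ_v = 19×1.1 + 18.5×1.2 = 43.1 kPa.
Pore pressure: u = 9.81×(2.3 − 0.49) = 17.756 kPa.
Initial effective stress: σ'_0 = σ_v − u = 43.1 − 17.756 = 25.344 kPa.
Stress increase at mid-clay by the 2:1 spreading method:
Δσ = qBL/((B+z)(L+z)) = 259×3.1×3.1/((3.1+2.3)(3.1+2.3)) = 85.356 kPa
Final effective stress: σ'_f = σ'_0 + Δσ = 25.344 + 85.356 = 110.7 kPa.
Normally consolidated clay, so the full stress increment lies on the virgin compression line:
S_c = C_c·H/(1+e₀)·log₁₀(σ'_f/σ'_0) = 0.37×2.4/(1+0.82)×log₁₀(110.7/25.344)
    = 0.48791 × 0.64027 = 0.3124 m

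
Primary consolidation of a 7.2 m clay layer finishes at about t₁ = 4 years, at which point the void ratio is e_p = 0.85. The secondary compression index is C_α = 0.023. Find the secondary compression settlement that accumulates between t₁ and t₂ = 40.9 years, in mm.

S_s ≈ 90.4 mm

Secondary compression: S_s = C_α·H/(1+e_p)·log₁₀(t₂/t₁)
S_s = 0.023×7.2/(1+0.85)×log₁₀(40.9/4)
    = 0.08951 × 1.01 = 0.09038 m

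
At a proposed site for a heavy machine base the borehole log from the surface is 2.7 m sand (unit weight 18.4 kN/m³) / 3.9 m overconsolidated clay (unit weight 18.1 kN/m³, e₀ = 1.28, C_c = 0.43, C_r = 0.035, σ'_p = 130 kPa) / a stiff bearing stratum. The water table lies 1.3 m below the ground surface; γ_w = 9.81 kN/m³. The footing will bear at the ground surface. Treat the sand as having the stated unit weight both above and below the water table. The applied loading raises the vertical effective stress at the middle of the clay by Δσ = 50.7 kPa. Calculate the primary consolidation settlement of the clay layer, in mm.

S_c ≈ 17.7 mm

Mid-depth of clay below the ground surface: z = 2.7 + 3.9/2 = 4.65 m.
Total vertical stress at mid-clay: σ_v = 18.4×2.7 + 18.1×1.95 = 84.975 kPa.
Pore pressure: u = 9.81×(4.65 − 1.3) = 32.864 kPa.
Initial effective stress: σ'_0 = σ_v − u = 84.975 − 32.864 = 52.111 kPa.
Final effective stress: σ'_f = 52.111 + 50.7 = 102.81 kPa.
σ'_f = 102.81 ≤ σ'_p = 130 kPa, so the clay remains overconsolidated and only the recompression index applies:
S_c = C_r·H/(1+e₀)·log₁₀(σ'_f/σ'_0) = 0.035×3.9/2.28×log₁₀(102.81/52.111)
    = 0.059868 × 0.29511 = 0.01767 m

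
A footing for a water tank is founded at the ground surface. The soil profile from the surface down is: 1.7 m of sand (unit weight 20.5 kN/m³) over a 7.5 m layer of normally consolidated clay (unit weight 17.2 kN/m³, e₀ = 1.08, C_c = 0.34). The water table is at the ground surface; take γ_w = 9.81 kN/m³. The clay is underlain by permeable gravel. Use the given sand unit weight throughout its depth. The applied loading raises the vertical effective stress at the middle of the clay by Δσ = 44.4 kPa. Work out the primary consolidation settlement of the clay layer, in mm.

Mid-depth of clay below the ground surface: z = 1.7 + 7.5/2 = 5.45 m.
Total vertical stress at mid-clay: σ_v = 20.5×1.7 + 17.2×3.75 = 99.35 kPa.
Pore pressure: u = 9.81×(5.45 − 0) = 53.465 kPa.
Initial effective stress: σ'_0 = σ_v − u = 99.35 − 53.465 = 45.885 kPa.
Final effective stress: σ'_f = σ'_0 + Δσ = 45.885 + 44.4 = 90.285 kPa.
Normally consolidated clay, so the full stress increment lies on the virgin compression line:
S_c = C_c·H/(1+e₀)·log₁₀(σ'_f/σ'_0) = 0.34×7.5/(1+1.08)×log₁₀(90.285/45.885)
    = 1.226 × 0.29394 = 0.3604 m

S_c ≈ 360 mm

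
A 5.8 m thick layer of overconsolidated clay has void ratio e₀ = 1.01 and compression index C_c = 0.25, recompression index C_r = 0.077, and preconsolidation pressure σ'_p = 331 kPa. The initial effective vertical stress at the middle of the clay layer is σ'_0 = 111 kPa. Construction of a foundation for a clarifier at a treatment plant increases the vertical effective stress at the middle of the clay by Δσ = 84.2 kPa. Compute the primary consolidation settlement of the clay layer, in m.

Final effective stress: σ'_f = 111 + 84.2 = 195.2 kPa.
σ'_f = 195.2 ≤ σ'_p = 331 kPa, so the clay remains overconsolidated and only the recompression index applies:
S_c = C_r·H/(1+e₀)·log₁₀(σ'_f/σ'_0) = 0.077×5.8/2.01×log₁₀(195.2/111)
    = 0.22219 × 0.24516 = 0.05447 m

S_c ≈ 0.0545 m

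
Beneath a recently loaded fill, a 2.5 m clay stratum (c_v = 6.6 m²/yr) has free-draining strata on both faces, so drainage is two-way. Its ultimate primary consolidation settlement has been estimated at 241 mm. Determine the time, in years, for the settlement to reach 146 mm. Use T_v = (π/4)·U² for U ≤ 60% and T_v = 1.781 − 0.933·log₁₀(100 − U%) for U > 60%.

t ≈ 0.0692 years

Drainage path length: H_d = H/2 = 1.25 m (double drainage).
U = S(t)/S_ult = 146/241 = 0.6058.
U > 60%: T_v = 1.781 − 0.933·log₁₀(100 − 60.581) = 0.29221.
t = T_v·H_d²/c_v = 0.29221×1.25²/6.6 = 0.06918 years.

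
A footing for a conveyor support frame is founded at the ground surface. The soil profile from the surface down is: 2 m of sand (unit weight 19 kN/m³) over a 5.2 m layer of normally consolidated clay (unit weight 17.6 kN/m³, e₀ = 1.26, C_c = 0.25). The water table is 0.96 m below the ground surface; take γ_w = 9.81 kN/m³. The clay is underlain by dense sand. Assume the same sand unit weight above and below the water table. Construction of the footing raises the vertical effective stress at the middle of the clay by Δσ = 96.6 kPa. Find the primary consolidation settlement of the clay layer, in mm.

Mid-depth of clay below the ground surface: z = 2 + 5.2/2 = 4.6 m.
Total vertical stress at mid-clay: σ_v = 19×2 + 17.6×2.6 = 83.76 kPa.
Pore pressure: u = 9.81×(4.6 − 0.96) = 35.708 kPa.
Initial effective stress: σ'_0 = σ_v − u = 83.76 − 35.708 = 48.052 kPa.
Final effective stress: σ'_f = σ'_0 + Δσ = 48.052 + 96.6 = 144.65 kPa.
Normally consolidated clay, so the full stress increment lies on the virgin compression line:
S_c = C_c·H/(1+e₀)·log₁₀(σ'_f/σ'_0) = 0.25×5.2/(1+1.26)×log₁₀(144.65/48.052)
    = 0.57522 × 0.47861 = 0.2753 m

S_c ≈ 275 mm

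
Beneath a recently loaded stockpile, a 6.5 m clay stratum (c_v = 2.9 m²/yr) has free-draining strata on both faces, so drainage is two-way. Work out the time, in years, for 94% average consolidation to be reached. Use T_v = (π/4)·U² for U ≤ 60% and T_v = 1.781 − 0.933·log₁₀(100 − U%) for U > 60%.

Drainage path length: H_d = H/2 = 3.25 m (double drainage).
U > 60%: T_v = 1.781 − 0.933·log₁₀(100 − 94) = 1.055.
t = T_v·H_d²/c_v = 1.055×3.25²/2.9 = 3.843 years.

t ≈ 3.84 years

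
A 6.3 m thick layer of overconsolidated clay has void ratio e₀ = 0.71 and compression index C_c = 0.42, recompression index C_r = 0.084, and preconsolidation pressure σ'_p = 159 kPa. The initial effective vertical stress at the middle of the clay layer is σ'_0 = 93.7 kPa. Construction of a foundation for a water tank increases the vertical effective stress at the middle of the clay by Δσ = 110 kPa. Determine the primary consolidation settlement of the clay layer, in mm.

Final effective stress: σ'_f = 93.7 + 110 = 203.7 kPa.
σ'_f = 203.7 > σ'_p = 159 kPa, so the stress path crosses the preconsolidation pressure — recompression up to σ'_p, then virgin compression beyond:
S_c = H/(1+e₀)·[C_r·log₁₀(σ'_p/σ'_0) + C_c·log₁₀(σ'_f/σ'_p)]
    = 6.3/1.71 × [0.084×log₁₀(159/93.7) + 0.42×log₁₀(203.7/159)]
    = 3.6842 × [0.019291 + 0.045189] = 0.2376 m

S_c ≈ 238 mm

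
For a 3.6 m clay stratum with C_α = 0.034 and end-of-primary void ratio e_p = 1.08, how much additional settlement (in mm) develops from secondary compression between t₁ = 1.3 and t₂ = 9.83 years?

Secondary compression: S_s = C_α·H/(1+e_p)·log₁₀(t₂/t₁)
S_s = 0.034×3.6/(1+1.08)×log₁₀(9.83/1.3)
    = 0.05885 × 0.8786 = 0.0517 m

S_s ≈ 51.7 mm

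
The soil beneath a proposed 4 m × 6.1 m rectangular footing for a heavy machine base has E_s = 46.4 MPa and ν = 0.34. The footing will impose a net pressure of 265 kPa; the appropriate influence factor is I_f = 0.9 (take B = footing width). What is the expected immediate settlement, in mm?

Immediate (elastic) settlement: S_e = q·B·(1−ν²)/E_s · I_f.
E_s = 46.4 MPa = 46400 kPa.
S_e = 265 × 4 × (1 − 0.34²) / 46400 × 0.9
    = 265 × 4 × 0.8844 / 46400 × 0.9
    = 0.01818 m = 18.18 mm

S_e ≈ 18.2 mm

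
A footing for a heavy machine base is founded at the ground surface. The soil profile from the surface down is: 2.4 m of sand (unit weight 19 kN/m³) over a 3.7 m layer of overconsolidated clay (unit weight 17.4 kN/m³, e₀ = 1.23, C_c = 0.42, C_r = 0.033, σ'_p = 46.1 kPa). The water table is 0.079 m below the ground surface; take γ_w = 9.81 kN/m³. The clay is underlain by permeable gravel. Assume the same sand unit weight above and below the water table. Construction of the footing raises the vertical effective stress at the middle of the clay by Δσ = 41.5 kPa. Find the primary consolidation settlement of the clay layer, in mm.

S_c ≈ 166 mm

Mid-depth of clay below the ground surface: z = 2.4 + 3.7/2 = 4.25 m.
Total vertical stress at mid-clay: σ_v = 19×2.4 + 17.4×1.85 = 77.79 kPa.
Pore pressure: u = 9.81×(4.25 − 0.079) = 40.918 kPa.
Initial effective stress: σ'_0 = σ_v − u = 77.79 − 40.918 = 36.872 kPa.
Final effective stress: σ'_f = 36.872 + 41.5 = 78.372 kPa.
σ'_f = 78.372 > σ'_p = 46.1 kPa, so the stress path crosses the preconsolidation pressure — recompression up to σ'_p, then virgin compression beyond:
S_c = H/(1+e₀)·[C_r·log₁₀(σ'_p/σ'_0) + C_c·log₁₀(σ'_f/σ'_p)]
    = 3.7/2.23 × [0.033×log₁₀(46.1/36.872) + 0.42×log₁₀(78.372/46.1)]
    = 1.6592 × [0.0032011 + 0.096793] = 0.1659 m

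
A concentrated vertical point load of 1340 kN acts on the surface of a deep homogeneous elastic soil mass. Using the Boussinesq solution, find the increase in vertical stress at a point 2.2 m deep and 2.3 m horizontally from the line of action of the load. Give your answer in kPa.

Δσ_z ≈ 20.9 kPa

Boussinesq vertical stress below a point load on an elastic half-space:
Δσ_z = 3P/(2πz²) · [1 + (r/z)²]^(−5/2)
r/z = 2.3/2.2 = 1.0455; [1+(r/z)²]^(−5/2) = 0.15779.
Δσ_z = 3×1340/(2π×2.2²) × 0.15779 = 132.19 × 0.15779 = 20.86 kPa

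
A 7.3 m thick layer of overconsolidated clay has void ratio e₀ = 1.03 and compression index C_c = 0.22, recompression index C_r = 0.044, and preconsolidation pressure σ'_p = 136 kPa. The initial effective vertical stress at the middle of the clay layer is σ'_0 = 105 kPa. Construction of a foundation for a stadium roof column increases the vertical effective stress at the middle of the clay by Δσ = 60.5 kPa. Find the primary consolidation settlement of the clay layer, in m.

S_c ≈ 0.0852 m

Final effective stress: σ'_f = 105 + 60.5 = 165.5 kPa.
σ'_f = 165.5 > σ'_p = 136 kPa, so the stress path crosses the preconsolidation pressure — recompression up to σ'_p, then virgin compression beyond:
S_c = H/(1+e₀)·[C_r·log₁₀(σ'_p/σ'_0) + C_c·log₁₀(σ'_f/σ'_p)]
    = 7.3/2.03 × [0.044×log₁₀(136/105) + 0.22×log₁₀(165.5/136)]
    = 3.5961 × [0.0049434 + 0.018757] = 0.08523 m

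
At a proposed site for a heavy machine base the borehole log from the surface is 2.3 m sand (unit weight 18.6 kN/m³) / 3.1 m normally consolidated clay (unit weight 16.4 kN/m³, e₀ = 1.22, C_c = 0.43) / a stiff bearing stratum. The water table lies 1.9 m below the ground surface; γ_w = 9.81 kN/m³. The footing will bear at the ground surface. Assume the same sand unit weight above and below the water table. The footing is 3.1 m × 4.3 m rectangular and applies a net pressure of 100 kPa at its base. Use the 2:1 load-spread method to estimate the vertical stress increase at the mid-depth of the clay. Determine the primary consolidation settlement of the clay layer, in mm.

S_c ≈ 102 mm

Mid-depth of clay below the ground surface: z = 2.3 + 3.1/2 = 3.85 m.
Total vertical stress at mid-clay: σ_v = 18.6×2.3 + 16.4×1.55 = 68.2 kPa.
Pore pressure: u = 9.81×(3.85 − 1.9) = 19.13 kPa.
Initial effective stress: σ'_0 = σ_v − u = 68.2 − 19.13 = 49.07 kPa.
Stress increase at mid-clay by the 2:1 spreading method:
Δσ = qBL/((B+z)(L+z)) = 100×3.1×4.3/((3.1+3.85)(4.3+3.85)) = 23.534 kPa
Final effective stress: σ'_f = σ'_0 + Δσ = 49.07 + 23.534 = 72.604 kPa.
Normally consolidated clay, so the full stress increment lies on the virgin compression line:
S_c = C_c·H/(1+e₀)·log₁₀(σ'_f/σ'_0) = 0.43×3.1/(1+1.22)×log₁₀(72.604/49.07)
    = 0.60045 × 0.17014 = 0.1022 m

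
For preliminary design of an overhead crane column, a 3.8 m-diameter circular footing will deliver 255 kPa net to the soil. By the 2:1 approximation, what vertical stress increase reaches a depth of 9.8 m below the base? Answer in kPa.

Δσ_z ≈ 19.9 kPa

By the 2:1 method the load spreads at 1 horizontal : 2 vertical, so at depth z the loaded area has grown by z in each plan dimension:
Δσ ≈ qD²/(D+z)² = 255×3.8²/(3.8+9.8)² = 19.908 kPa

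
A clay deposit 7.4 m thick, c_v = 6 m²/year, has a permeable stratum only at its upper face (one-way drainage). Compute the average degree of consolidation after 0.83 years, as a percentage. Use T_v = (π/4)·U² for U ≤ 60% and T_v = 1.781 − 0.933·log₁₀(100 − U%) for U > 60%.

U ≈ 34 %

Drainage path length: H_d = H = 7.4 m (single drainage).
T_v = c_v·t/H_d² = 6×0.83/7.4² = 0.090942.
T_v = 0.090942 corresponds to the U ≤ 60% branch:
U = √(4T_v/π) = 0.3403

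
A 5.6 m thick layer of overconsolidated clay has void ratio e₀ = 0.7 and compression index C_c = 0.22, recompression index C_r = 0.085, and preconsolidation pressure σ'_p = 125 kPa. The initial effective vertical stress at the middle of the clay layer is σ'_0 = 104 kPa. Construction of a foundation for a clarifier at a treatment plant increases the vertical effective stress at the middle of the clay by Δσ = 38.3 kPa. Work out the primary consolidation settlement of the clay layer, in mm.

S_c ≈ 63.2 mm

Final effective stress: σ'_f = 104 + 38.3 = 142.3 kPa.
σ'_f = 142.3 > σ'_p = 125 kPa, so the stress path crosses the preconsolidation pressure — recompression up to σ'_p, then virgin compression beyond:
S_c = H/(1+e₀)·[C_r·log₁₀(σ'_p/σ'_0) + C_c·log₁₀(σ'_f/σ'_p)]
    = 5.6/1.7 × [0.085×log₁₀(125/104) + 0.22×log₁₀(142.3/125)]
    = 3.2941 × [0.0067895 + 0.012385] = 0.06316 m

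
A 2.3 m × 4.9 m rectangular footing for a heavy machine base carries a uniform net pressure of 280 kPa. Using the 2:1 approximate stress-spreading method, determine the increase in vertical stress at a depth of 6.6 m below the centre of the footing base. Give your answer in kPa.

By the 2:1 method the load spreads at 1 horizontal : 2 vertical, so at depth z the loaded area has grown by z in each plan dimension:
Δσ = qBL/((B+z)(L+z)) = 280×2.3×4.9/((2.3+6.6)(4.9+6.6)) = 30.831 kPa

Δσ_z ≈ 30.8 kPa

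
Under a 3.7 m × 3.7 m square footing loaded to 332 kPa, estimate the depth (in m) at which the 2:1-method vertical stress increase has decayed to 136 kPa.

z ≈ 2.08 m

2:1 spreading — at depth z the loaded area has grown by z in each plan dimension:
qB²/(B+z)² = Δσ_z ⇒ z = B(√(q/Δσ_z) − 1) = 3.7×(√(332/136) − 1) = 2.081 m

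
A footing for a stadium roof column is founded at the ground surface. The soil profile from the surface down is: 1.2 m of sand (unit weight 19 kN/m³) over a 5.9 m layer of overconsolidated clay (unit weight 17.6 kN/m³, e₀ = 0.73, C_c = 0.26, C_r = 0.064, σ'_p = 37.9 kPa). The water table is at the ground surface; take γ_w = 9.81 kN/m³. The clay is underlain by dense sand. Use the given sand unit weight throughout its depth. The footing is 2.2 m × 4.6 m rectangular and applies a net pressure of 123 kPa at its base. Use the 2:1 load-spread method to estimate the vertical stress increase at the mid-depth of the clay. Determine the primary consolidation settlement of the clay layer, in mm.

S_c ≈ 163 mm

Mid-depth of clay below the ground surface: z = 1.2 + 5.9/2 = 4.15 m.
Total vertical stress at mid-clay: σ_v = 19×1.2 + 17.6×2.95 = 74.72 kPa.
Pore pressure: u = 9.81×(4.15 − 0) = 40.712 kPa.
Initial effective stress: σ'_0 = σ_v − u = 74.72 − 40.712 = 34.008 kPa.
Stress increase at mid-clay by the 2:1 spreading method:
Δσ = qBL/((B+z)(L+z)) = 123×2.2×4.6/((2.2+4.15)(4.6+4.15)) = 22.403 kPa
Final effective stress: σ'_f = 34.008 + 22.403 = 56.411 kPa.
σ'_f = 56.411 > σ'_p = 37.9 kPa, so the stress path crosses the preconsolidation pressure — recompression up to σ'_p, then virgin compression beyond:
S_c = H/(1+e₀)·[C_r·log₁₀(σ'_p/σ'_0) + C_c·log₁₀(σ'_f/σ'_p)]
    = 5.9/1.73 × [0.064×log₁₀(37.9/34.008) + 0.26×log₁₀(56.411/37.9)]
    = 3.4104 × [0.0030117 + 0.044908] = 0.1634 m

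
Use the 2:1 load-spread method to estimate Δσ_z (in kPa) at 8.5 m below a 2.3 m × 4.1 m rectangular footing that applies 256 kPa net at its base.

By the 2:1 method the load spreads at 1 horizontal : 2 vertical, so at depth z the loaded area has grown by z in each plan dimension:
Δσ = qBL/((B+z)(L+z)) = 256×2.3×4.1/((2.3+8.5)(4.1+8.5)) = 17.74 kPa

Δσ_z ≈ 17.7 kPa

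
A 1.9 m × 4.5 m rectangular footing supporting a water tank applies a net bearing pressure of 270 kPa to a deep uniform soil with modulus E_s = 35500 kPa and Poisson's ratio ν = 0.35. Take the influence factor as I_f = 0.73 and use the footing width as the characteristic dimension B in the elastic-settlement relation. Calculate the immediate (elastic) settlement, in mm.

Immediate (elastic) settlement: S_e = q·B·(1−ν²)/E_s · I_f.
S_e = 270 × 1.9 × (1 − 0.35²) / 35500 × 0.73
    = 270 × 1.9 × 0.8775 / 35500 × 0.73
    = 0.009257 m = 9.257 mm

S_e ≈ 9.26 mm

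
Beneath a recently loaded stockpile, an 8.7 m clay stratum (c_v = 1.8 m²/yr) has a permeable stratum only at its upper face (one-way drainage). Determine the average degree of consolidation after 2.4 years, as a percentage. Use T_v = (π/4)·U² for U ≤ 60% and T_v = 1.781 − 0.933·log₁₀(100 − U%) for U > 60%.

Drainage path length: H_d = H = 8.7 m (single drainage).
T_v = c_v·t/H_d² = 1.8×2.4/8.7² = 0.057075.
T_v = 0.057075 corresponds to the U ≤ 60% branch:
U = √(4T_v/π) = 0.2696

U ≈ 27 %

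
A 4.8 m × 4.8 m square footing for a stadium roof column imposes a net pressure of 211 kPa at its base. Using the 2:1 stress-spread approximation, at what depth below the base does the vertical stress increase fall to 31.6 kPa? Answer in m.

2:1 spreading — at depth z the loaded area has grown by z in each plan dimension:
qB²/(B+z)² = Δσ_z ⇒ z = B(√(q/Δσ_z) − 1) = 4.8×(√(211/31.6) − 1) = 7.603 m

z ≈ 7.6 m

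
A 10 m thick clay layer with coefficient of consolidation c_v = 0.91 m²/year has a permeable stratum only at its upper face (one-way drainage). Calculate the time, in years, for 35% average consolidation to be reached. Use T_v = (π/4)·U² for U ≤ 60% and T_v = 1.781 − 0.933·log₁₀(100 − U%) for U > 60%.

Drainage path length: H_d = H = 10 m (single drainage).
U ≤ 60%: T_v = (π/4)·U² = (π/4)×0.35² = 0.096211.
t = T_v·H_d²/c_v = 0.096211×10²/0.91 = 10.57 years.

t ≈ 10.6 years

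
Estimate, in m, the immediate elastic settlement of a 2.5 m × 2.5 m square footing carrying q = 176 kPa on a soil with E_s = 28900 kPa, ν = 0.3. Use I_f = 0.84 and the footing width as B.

S_e ≈ 0.0116 m

Immediate (elastic) settlement: S_e = q·B·(1−ν²)/E_s · I_f.
S_e = 176 × 2.5 × (1 − 0.3²) / 28900 × 0.84
    = 176 × 2.5 × 0.91 / 28900 × 0.84
    = 0.01164 m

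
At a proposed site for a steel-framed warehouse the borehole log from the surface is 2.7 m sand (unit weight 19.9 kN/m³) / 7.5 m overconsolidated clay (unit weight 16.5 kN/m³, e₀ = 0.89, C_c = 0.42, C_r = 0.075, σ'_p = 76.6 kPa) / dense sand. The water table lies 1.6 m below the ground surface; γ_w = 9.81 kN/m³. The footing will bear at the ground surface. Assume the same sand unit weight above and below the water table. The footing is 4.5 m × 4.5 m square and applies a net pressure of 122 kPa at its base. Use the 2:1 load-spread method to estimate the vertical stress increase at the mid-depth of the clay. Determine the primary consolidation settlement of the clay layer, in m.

Mid-depth of clay below the ground surface: z = 2.7 + 7.5/2 = 6.45 m.
Total vertical stress at mid-clay: σ_v = 19.9×2.7 + 16.5×3.75 = 115.6 kPa.
Pore pressure: u = 9.81×(6.45 − 1.6) = 47.578 kPa.
Initial effective stress: σ'_0 = σ_v − u = 115.6 − 47.578 = 68.022 kPa.
Stress increase at mid-clay by the 2:1 spreading method:
Δσ = qBL/((B+z)(L+z)) = 122×4.5×4.5/((4.5+6.45)(4.5+6.45)) = 20.604 kPa
Final effective stress: σ'_f = 68.022 + 20.604 = 88.626 kPa.
σ'_f = 88.626 > σ'_p = 76.6 kPa, so the stress path crosses the preconsolidation pressure — recompression up to σ'_p, then virgin compression beyond:
S_c = H/(1+e₀)·[C_r·log₁₀(σ'_p/σ'_0) + C_c·log₁₀(σ'_f/σ'_p)]
    = 7.5/1.89 × [0.075×log₁₀(76.6/68.022) + 0.42×log₁₀(88.626/76.6)]
    = 3.9683 × [0.0038685 + 0.0266] = 0.1209 m

S_c ≈ 0.121 m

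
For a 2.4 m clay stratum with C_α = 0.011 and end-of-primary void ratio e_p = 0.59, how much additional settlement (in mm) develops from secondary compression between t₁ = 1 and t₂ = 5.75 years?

Secondary compression: S_s = C_α·H/(1+e_p)·log₁₀(t₂/t₁)
S_s = 0.011×2.4/(1+0.59)×log₁₀(5.75/1)
    = 0.0166 × 0.7597 = 0.01261 m

S_s ≈ 12.6 mm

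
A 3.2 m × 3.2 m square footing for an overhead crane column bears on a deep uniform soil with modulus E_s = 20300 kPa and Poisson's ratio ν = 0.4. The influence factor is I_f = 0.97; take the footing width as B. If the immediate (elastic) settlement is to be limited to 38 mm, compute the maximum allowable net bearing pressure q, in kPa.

S_e = q·B·(1−ν²)/E_s · I_f  ⇒  q = S_e·E_s / (B·(1−ν²)·I_f).
q = 0.038 × 20300 / (3.2 × 0.84 × 0.97) = 295.9 kPa

q ≈ 296 kPa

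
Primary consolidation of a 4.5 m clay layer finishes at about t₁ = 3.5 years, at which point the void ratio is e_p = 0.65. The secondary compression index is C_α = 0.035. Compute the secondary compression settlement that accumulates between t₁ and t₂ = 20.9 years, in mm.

Secondary compression: S_s = C_α·H/(1+e_p)·log₁₀(t₂/t₁)
S_s = 0.035×4.5/(1+0.65)×log₁₀(20.9/3.5)
    = 0.09545 × 0.7761 = 0.07408 m

S_s ≈ 74.1 mm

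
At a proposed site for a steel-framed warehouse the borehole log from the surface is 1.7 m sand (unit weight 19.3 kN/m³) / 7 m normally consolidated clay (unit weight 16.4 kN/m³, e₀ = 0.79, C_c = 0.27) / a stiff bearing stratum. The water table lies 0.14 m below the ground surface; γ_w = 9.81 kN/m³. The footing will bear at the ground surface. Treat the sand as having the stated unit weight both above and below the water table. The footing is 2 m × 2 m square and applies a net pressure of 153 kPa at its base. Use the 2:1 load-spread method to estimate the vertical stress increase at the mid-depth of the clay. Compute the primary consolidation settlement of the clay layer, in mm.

Mid-depth of clay below the ground surface: z = 1.7 + 7/2 = 5.2 m.
Total vertical stress at mid-clay: σ_v = 19.3×1.7 + 16.4×3.5 = 90.21 kPa.
Pore pressure: u = 9.81×(5.2 − 0.14) = 49.639 kPa.
Initial effective stress: σ'_0 = σ_v − u = 90.21 − 49.639 = 40.571 kPa.
Stress increase at mid-clay by the 2:1 spreading method:
Δσ = qBL/((B+z)(L+z)) = 153×2×2/((2+5.2)(2+5.2)) = 11.806 kPa
Final effective stress: σ'_f = σ'_0 + Δσ = 40.571 + 11.806 = 52.377 kPa.
Normally consolidated clay, so the full stress increment lies on the virgin compression line:
S_c = C_c·H/(1+e₀)·log₁₀(σ'_f/σ'_0) = 0.27×7/(1+0.79)×log₁₀(52.377/40.571)
    = 1.0559 × 0.11092 = 0.1171 m

S_c ≈ 117 mm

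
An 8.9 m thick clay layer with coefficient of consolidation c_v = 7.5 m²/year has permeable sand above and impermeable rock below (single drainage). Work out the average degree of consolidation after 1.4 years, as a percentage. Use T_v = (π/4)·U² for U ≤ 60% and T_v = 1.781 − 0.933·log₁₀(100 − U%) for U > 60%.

Drainage path length: H_d = H = 8.9 m (single drainage).
T_v = c_v·t/H_d² = 7.5×1.4/8.9² = 0.13256.
T_v = 0.13256 corresponds to the U ≤ 60% branch:
U = √(4T_v/π) = 0.4108

U ≈ 41.1 %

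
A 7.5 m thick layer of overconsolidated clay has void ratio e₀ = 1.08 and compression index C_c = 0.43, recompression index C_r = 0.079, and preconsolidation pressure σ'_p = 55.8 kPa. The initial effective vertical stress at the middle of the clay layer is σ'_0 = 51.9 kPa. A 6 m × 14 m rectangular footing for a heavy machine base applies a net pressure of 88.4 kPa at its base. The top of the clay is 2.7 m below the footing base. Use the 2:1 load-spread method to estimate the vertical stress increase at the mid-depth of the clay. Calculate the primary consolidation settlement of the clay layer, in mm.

S_c ≈ 260 mm

Mid-depth of clay below the footing base: z = 2.7 + 7.5/2 = 6.45 m.
Stress increase at mid-clay by the 2:1 spreading method:
Δσ = qBL/((B+z)(L+z)) = 88.4×6×14/((6+6.45)(14+6.45)) = 29.165 kPa
Final effective stress: σ'_f = 51.9 + 29.165 = 81.065 kPa.
σ'_f = 81.065 > σ'_p = 55.8 kPa, so the stress path crosses the preconsolidation pressure — recompression up to σ'_p, then virgin compression beyond:
S_c = H/(1+e₀)·[C_r·log₁₀(σ'_p/σ'_0) + C_c·log₁₀(σ'_f/σ'_p)]
    = 7.5/2.08 × [0.079×log₁₀(55.8/51.9) + 0.43×log₁₀(81.065/55.8)]
    = 3.6058 × [0.0024859 + 0.069746] = 0.2605 m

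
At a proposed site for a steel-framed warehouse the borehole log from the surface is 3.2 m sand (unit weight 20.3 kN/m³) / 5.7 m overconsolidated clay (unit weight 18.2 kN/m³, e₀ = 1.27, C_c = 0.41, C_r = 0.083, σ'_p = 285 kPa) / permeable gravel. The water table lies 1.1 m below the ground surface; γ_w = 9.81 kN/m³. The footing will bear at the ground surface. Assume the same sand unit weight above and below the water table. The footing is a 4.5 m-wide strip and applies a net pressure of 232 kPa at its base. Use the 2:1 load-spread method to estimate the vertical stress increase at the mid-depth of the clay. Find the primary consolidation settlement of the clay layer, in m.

Mid-depth of clay below the ground surface: z = 3.2 + 5.7/2 = 6.05 m.
Total vertical stress at mid-clay: σ_v = 20.3×3.2 + 18.2×2.85 = 116.83 kPa.
Pore pressure: u = 9.81×(6.05 − 1.1) = 48.56 kPa.
Initial effective stress: σ'_0 = σ_v − u = 116.83 − 48.56 = 68.27 kPa.
Stress increase at mid-clay by the 2:1 spreading method:
Δσ = qB/(B+z) = 232×4.5/(4.5+6.05) = 98.957 kPa
Final effective stress: σ'_f = 68.27 + 98.957 = 167.23 kPa.
σ'_f = 167.23 ≤ σ'_p = 285 kPa, so the clay remains overconsolidated and only the recompression index applies:
S_c = C_r·H/(1+e₀)·log₁₀(σ'_f/σ'_0) = 0.083×5.7/2.27×log₁₀(167.23/68.27)
    = 0.20841 × 0.38908 = 0.08109 m

S_c ≈ 0.0811 m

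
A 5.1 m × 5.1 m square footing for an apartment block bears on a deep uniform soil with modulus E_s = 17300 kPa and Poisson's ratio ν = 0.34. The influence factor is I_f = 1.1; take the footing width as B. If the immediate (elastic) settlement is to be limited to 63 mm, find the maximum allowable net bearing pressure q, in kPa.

S_e = q·B·(1−ν²)/E_s · I_f  ⇒  q = S_e·E_s / (B·(1−ν²)·I_f).
q = 0.063 × 17300 / (5.1 × 0.8844 × 1.1) = 219.7 kPa

q ≈ 220 kPa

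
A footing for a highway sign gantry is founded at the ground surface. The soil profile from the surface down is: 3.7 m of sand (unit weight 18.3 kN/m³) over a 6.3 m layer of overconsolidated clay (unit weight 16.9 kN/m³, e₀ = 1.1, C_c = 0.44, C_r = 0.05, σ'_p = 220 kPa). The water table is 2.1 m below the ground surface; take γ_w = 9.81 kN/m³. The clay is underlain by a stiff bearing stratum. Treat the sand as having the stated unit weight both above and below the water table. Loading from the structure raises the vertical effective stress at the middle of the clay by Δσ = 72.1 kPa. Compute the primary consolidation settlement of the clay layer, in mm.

Mid-depth of clay below the ground surface: z = 3.7 + 6.3/2 = 6.85 m.
Total vertical stress at mid-clay: σ_v = 18.3×3.7 + 16.9×3.15 = 120.94 kPa.
Pore pressure: u = 9.81×(6.85 − 2.1) = 46.598 kPa.
Initial effective stress: σ'_0 = σ_v − u = 120.94 − 46.598 = 74.342 kPa.
Final effective stress: σ'_f = 74.342 + 72.1 = 146.44 kPa.
σ'_f = 146.44 ≤ σ'_p = 220 kPa, so the clay remains overconsolidated and only the recompression index applies:
S_c = C_r·H/(1+e₀)·log₁₀(σ'_f/σ'_0) = 0.05×6.3/2.1×log₁₀(146.44/74.342)
    = 0.15 × 0.29443 = 0.04416 m

S_c ≈ 44.2 mm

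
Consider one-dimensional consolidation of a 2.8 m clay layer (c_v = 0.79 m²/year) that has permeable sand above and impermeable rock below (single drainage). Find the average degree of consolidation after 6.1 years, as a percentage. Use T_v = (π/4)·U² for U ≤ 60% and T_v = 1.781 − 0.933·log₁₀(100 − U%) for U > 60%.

Drainage path length: H_d = H = 2.8 m (single drainage).
T_v = c_v·t/H_d² = 0.79×6.1/2.8² = 0.61467.
T_v = 0.61467 corresponds to the U > 60% branch:
U = 1 − 10^((1.781 − T_v)/0.933)/100 = 0.8221

U ≈ 82.2 %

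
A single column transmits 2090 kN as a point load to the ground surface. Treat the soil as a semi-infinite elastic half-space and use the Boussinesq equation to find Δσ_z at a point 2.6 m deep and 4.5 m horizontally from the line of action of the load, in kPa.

Δσ_z ≈ 4.63 kPa

Boussinesq vertical stress below a point load on an elastic half-space:
Δσ_z = 3P/(2πz²) · [1 + (r/z)²]^(−5/2)
r/z = 4.5/2.6 = 1.7308; [1+(r/z)²]^(−5/2) = 0.031337.
Δσ_z = 3×2090/(2π×2.6²) × 0.031337 = 147.62 × 0.031337 = 4.626 kPa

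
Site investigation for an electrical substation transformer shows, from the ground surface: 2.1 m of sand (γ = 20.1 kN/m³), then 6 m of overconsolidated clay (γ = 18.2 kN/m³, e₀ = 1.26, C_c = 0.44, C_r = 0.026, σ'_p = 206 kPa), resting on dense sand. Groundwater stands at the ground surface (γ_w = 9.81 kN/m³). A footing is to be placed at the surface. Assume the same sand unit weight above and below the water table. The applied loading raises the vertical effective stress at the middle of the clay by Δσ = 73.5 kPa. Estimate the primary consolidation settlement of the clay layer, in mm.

S_c ≈ 28.3 mm

Mid-depth of clay below the ground surface: z = 2.1 + 6/2 = 5.1 m.
Total vertical stress at mid-clay: σ_v = 20.1×2.1 + 18.2×3 = 96.81 kPa.
Pore pressure: u = 9.81×(5.1 − 0) = 50.031 kPa.
Initial effective stress: σ'_0 = σ_v − u = 96.81 − 50.031 = 46.779 kPa.
Final effective stress: σ'_f = 46.779 + 73.5 = 120.28 kPa.
σ'_f = 120.28 ≤ σ'_p = 206 kPa, so the clay remains overconsolidated and only the recompression index applies:
S_c = C_r·H/(1+e₀)·log₁₀(σ'_f/σ'_0) = 0.026×6/2.26×log₁₀(120.28/46.779)
    = 0.069027 × 0.41014 = 0.02831 m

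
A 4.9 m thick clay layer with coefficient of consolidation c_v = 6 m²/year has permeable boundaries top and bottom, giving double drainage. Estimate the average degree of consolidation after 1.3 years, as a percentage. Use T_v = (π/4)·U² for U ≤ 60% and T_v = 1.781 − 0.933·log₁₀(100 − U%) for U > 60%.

Drainage path length: H_d = H/2 = 2.45 m (double drainage).
T_v = c_v·t/H_d² = 6×1.3/2.45² = 1.2995.
T_v = 1.2995 corresponds to the U > 60% branch:
U = 1 − 10^((1.781 − T_v)/0.933)/100 = 0.9672

U ≈ 96.7 %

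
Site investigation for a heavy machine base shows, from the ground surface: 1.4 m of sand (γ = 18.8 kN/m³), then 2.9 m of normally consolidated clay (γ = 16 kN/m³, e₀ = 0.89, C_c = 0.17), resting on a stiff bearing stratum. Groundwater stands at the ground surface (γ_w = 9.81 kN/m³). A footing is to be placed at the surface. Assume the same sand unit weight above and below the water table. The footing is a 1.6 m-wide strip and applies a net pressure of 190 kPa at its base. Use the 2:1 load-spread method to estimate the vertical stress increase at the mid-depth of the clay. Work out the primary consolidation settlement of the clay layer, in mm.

Mid-depth of clay below the ground surface: z = 1.4 + 2.9/2 = 2.85 m.
Total vertical stress at mid-clay: σ_v = 18.8×1.4 + 16×1.45 = 49.52 kPa.
Pore pressure: u = 9.81×(2.85 − 0) = 27.959 kPa.
Initial effective stress: σ'_0 = σ_v − u = 49.52 − 27.959 = 21.561 kPa.
Stress increase at mid-clay by the 2:1 spreading method:
Δσ = qB/(B+z) = 190×1.6/(1.6+2.85) = 68.315 kPa
Final effective stress: σ'_f = σ'_0 + Δσ = 21.561 + 68.315 = 89.876 kPa.
Normally consolidated clay, so the full stress increment lies on the virgin compression line:
S_c = C_c·H/(1+e₀)·log₁₀(σ'_f/σ'_0) = 0.17×2.9/(1+0.89)×log₁₀(89.876/21.561)
    = 0.26085 × 0.61997 = 0.1617 m

S_c ≈ 162 mm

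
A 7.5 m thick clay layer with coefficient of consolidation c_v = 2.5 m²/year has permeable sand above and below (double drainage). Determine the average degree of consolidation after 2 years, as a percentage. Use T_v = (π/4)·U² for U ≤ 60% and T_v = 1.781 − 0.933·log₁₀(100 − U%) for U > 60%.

Drainage path length: H_d = H/2 = 3.75 m (double drainage).
T_v = c_v·t/H_d² = 2.5×2/3.75² = 0.35556.
T_v = 0.35556 corresponds to the U > 60% branch:
U = 1 − 10^((1.781 − T_v)/0.933)/100 = 0.6629

U ≈ 66.3 %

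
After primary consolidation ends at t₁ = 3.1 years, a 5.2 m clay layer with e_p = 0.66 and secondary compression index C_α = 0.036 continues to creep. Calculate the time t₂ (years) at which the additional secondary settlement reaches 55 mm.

S_s = C_α·H/(1+e_p)·log₁₀(t₂/t₁) ⇒ log₁₀(t₂/t₁) = S_s·(1+e_p)/(C_α·H).
log₁₀(t₂/t₁) = 0.055 × (1+0.66) / (0.036×5.2) = 0.4877
t₂ = t₁ × 10^0.4877 = 3.1 × 3.074 = 9.53 years

t₂ ≈ 9.53 years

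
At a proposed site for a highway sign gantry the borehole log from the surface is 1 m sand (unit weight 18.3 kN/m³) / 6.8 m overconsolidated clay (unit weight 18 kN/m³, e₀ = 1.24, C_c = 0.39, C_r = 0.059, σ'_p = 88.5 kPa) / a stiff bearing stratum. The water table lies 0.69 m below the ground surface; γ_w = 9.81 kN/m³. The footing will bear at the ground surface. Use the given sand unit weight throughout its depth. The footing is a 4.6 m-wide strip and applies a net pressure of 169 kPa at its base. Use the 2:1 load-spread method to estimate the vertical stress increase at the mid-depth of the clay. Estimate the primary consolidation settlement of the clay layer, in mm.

Mid-depth of clay below the ground surface: z = 1 + 6.8/2 = 4.4 m.
Total vertical stress at mid-clay: σ_v = 18.3×1 + 18×3.4 = 79.5 kPa.
Pore pressure: u = 9.81×(4.4 − 0.69) = 36.395 kPa.
Initial effective stress: σ'_0 = σ_v − u = 79.5 − 36.395 = 43.105 kPa.
Stress increase at mid-clay by the 2:1 spreading method:
Δσ = qB/(B+z) = 169×4.6/(4.6+4.4) = 86.378 kPa
Final effective stress: σ'_f = 43.105 + 86.378 = 129.48 kPa.
σ'_f = 129.48 > σ'_p = 88.5 kPa, so the stress path crosses the preconsolidation pressure — recompression up to σ'_p, then virgin compression beyond:
S_c = H/(1+e₀)·[C_r·log₁₀(σ'_p/σ'_0) + C_c·log₁₀(σ'_f/σ'_p)]
    = 6.8/2.24 × [0.059×log₁₀(88.5/43.105) + 0.39×log₁₀(129.48/88.5)]
    = 3.0357 × [0.018433 + 0.064451] = 0.2516 m

S_c ≈ 252 mm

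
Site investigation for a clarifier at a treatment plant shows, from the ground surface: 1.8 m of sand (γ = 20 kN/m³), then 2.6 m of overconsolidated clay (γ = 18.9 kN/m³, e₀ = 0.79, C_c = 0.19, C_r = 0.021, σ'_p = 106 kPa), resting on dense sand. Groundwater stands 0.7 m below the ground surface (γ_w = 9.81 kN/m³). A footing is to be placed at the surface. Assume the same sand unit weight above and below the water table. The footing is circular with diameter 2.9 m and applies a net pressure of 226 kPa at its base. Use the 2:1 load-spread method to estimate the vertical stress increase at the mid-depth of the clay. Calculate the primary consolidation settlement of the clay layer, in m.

Mid-depth of clay below the ground surface: z = 1.8 + 2.6/2 = 3.1 m.
Total vertical stress at mid-clay: σ_v = 20×1.8 + 18.9×1.3 = 60.57 kPa.
Pore pressure: u = 9.81×(3.1 − 0.7) = 23.544 kPa.
Initial effective stress: σ'_0 = σ_v − u = 60.57 − 23.544 = 37.026 kPa.
Stress increase at mid-clay by the 2:1 spreading method:
Δσ ≈ qD²/(D+z)² = 226×2.9²/(2.9+3.1)² = 52.796 kPa
Final effective stress: σ'_f = 37.026 + 52.796 = 89.822 kPa.
σ'_f = 89.822 ≤ σ'_p = 106 kPa, so the clay remains overconsolidated and only the recompression index applies:
S_c = C_r·H/(1+e₀)·log₁₀(σ'_f/σ'_0) = 0.021×2.6/1.79×log₁₀(89.822/37.026)
    = 0.030502 × 0.38488 = 0.01174 m

S_c ≈ 0.0117 m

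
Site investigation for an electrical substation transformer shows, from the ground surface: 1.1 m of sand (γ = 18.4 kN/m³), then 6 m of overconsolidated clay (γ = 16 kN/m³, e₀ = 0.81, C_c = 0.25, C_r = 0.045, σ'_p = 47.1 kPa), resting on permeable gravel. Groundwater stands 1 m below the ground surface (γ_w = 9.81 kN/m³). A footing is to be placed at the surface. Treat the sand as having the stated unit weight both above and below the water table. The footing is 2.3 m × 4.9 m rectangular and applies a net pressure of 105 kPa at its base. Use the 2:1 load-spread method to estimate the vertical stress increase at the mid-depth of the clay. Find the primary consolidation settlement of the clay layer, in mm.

S_c ≈ 91.4 mm

Mid-depth of clay below the ground surface: z = 1.1 + 6/2 = 4.1 m.
Total vertical stress at mid-clay: σ_v = 18.4×1.1 + 16×3 = 68.24 kPa.
Pore pressure: u = 9.81×(4.1 − 1) = 30.411 kPa.
Initial effective stress: σ'_0 = σ_v − u = 68.24 − 30.411 = 37.829 kPa.
Stress increase at mid-clay by the 2:1 spreading method:
Δσ = qBL/((B+z)(L+z)) = 105×2.3×4.9/((2.3+4.1)(4.9+4.1)) = 20.544 kPa
Final effective stress: σ'_f = 37.829 + 20.544 = 58.373 kPa.
σ'_f = 58.373 > σ'_p = 47.1 kPa, so the stress path crosses the preconsolidation pressure — recompression up to σ'_p, then virgin compression beyond:
S_c = H/(1+e₀)·[C_r·log₁₀(σ'_p/σ'_0) + C_c·log₁₀(σ'_f/σ'_p)]
    = 6/1.81 × [0.045×log₁₀(47.1/37.829) + 0.25×log₁₀(58.373/47.1)]
    = 3.3149 × [0.0042838 + 0.023298] = 0.09143 m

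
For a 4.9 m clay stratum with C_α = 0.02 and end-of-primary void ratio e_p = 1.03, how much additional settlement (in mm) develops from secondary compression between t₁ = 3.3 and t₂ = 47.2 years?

S_s ≈ 55.8 mm

Secondary compression: S_s = C_α·H/(1+e_p)·log₁₀(t₂/t₁)
S_s = 0.02×4.9/(1+1.03)×log₁₀(47.2/3.3)
    = 0.04828 × 1.155 = 0.05578 m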